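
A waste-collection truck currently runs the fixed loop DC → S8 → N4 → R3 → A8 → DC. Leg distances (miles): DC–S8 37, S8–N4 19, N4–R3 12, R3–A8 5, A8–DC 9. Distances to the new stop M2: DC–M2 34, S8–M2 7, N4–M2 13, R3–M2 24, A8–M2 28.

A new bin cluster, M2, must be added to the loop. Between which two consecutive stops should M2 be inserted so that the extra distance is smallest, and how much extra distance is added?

Insertion cost between consecutive stops i–j is d(i,M2) + d(M2,j) − d(i,j):
  between DC and S8: 34 + 7 − 37 = 4
  between S8 and N4: 7 + 13 − 19 = 1
  between N4 and R3: 13 + 24 − 12 = 25
  between R3 and A8: 24 + 28 − 5 = 47
  between A8 and DC: 28 + 34 − 9 = 53
Cheapest insertion is between S8 and N4, adding 1.
New total = 82 + 1 = 83.

Adding 1 miles by placing M2 on the S8–N4 leg.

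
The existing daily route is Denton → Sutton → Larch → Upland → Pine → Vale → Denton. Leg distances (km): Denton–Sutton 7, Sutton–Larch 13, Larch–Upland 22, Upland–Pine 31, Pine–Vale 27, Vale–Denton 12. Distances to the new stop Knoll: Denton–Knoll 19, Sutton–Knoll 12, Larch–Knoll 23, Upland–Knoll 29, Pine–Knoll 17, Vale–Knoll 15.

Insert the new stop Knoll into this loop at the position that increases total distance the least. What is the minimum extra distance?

Adding 5 km by placing Knoll on the Pine–Vale leg.

Insertion cost between consecutive stops i–j is d(i,Knoll) + d(Knoll,j) − d(i,j):
  between Denton and Sutton: 19 + 12 − 7 = 24
  between Sutton and Larch: 12 + 23 − 13 = 22
  between Larch and Upland: 23 + 29 − 22 = 30
  between Upland and Pine: 29 + 17 − 31 = 15
  between Pine and Vale: 17 + 15 − 27 = 5
  between Vale and Denton: 15 + 19 − 12 = 22
Cheapest insertion is between Pine and Vale, adding 5.
New total = 112 + 5 = 117.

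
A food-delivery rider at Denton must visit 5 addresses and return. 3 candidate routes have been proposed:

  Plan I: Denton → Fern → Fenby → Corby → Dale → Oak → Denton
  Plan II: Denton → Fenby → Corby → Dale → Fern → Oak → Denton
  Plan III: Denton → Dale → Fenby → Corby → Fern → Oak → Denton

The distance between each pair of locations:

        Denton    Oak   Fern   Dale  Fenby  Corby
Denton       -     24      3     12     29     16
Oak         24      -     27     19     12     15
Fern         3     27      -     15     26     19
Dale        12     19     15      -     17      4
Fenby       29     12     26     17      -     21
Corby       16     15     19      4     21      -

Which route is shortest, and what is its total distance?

Plan I: 3 + 26 + 21 + 4 + 19 + 24 = 97
Plan II: 29 + 21 + 4 + 15 + 27 + 24 = 120
Plan III: 12 + 17 + 21 + 19 + 27 + 24 = 120

97 — Plan I is the shortest.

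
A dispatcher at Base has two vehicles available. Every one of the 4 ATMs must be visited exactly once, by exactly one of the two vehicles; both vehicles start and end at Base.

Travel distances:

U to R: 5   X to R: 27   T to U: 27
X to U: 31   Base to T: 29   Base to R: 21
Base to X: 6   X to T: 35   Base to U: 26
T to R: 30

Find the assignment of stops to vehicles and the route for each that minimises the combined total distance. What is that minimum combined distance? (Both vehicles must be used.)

Check every non-empty split of the stops between the two vehicles; for each half take its own optimal tour:
  {X} + {T, U, R}: 12 + 82 = 94
  {T} + {X, U, R}: 58 + 63 = 121
  {X, T} + {U, R}: 70 + 52 = 122
  {U} + {X, T, R}: 52 + 92 = 144
  {X, U} + {T, R}: 63 + 80 = 143
  {T, U} + {X, R}: 82 + 54 = 136
  … (7 splits in total)
Best: vehicle 1 Base → X → Base = 12; vehicle 2 Base → T → U → R → Base = 82; combined 94.

94 — the smallest possible combined total.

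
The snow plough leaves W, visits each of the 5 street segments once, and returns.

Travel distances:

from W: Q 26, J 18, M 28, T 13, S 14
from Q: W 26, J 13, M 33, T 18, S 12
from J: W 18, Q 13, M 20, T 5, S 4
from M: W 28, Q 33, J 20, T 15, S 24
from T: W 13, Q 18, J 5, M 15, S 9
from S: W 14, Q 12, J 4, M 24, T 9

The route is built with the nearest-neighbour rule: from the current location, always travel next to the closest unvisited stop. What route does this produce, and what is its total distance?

95 along W → T → J → S → Q → M → W.

At W the remaining stops are T 13, S 14, J 18, Q 26, M 28; go to T.
At T the remaining stops are J 5, S 9, M 15, Q 18; go to J.
At J the remaining stops are S 4, Q 13, M 20; go to S.
At S the remaining stops are Q 12, M 24; go to Q.
At Q the remaining stops are M 33; go to M.
Return M→W: 28.
Total = 13 + 5 + 4 + 12 + 33 + 28 = 95.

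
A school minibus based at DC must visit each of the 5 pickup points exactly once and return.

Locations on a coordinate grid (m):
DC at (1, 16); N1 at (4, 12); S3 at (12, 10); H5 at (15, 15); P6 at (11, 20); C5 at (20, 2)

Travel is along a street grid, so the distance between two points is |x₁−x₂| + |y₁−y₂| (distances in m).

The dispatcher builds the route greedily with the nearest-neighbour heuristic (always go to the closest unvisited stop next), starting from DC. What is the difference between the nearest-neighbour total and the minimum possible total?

20 m longer than the optimal tour.

DC: N1=7, P6=14, H5=15, S3=17, C5=33 ⇒ N1
N1: S3=10, H5=14, P6=15, C5=26 ⇒ S3
S3: H5=8, P6=11, C5=16 ⇒ H5
H5: P6=9, C5=18 ⇒ P6
P6: C5=27 ⇒ C5
NN route DC → N1 → S3 → H5 → P6 → C5 → DC costs 94.
Optimal: DC → N1 → S3 → C5 → H5 → P6 → DC costs 74 (by enumerating all 60 distinct tours).
Excess = 94 − 74 = 20.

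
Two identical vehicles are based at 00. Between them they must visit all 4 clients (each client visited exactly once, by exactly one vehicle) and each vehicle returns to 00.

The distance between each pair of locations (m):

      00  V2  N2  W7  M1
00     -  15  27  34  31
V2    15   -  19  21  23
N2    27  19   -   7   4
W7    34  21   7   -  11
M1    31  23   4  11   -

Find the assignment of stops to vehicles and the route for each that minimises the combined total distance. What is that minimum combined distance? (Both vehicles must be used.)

Try each way of splitting the stops between the two vehicles (each non-empty) and, for each split, find the best tour for each vehicle:
  {V2} + {N2, W7, M1}: 30 + 76 = 106
  {N2} + {V2, W7, M1}: 54 + 78 = 132
  {V2, N2} + {W7, M1}: 61 + 76 = 137
  {W7} + {V2, N2, M1}: 68 + 69 = 137
  {V2, W7} + {N2, M1}: 70 + 62 = 132
  {N2, W7} + {V2, M1}: 68 + 69 = 137
  … (7 splits in total)
Best: vehicle 1 00 → V2 → 00 = 30; vehicle 2 00 → N2 → W7 → M1 → 00 = 76; combined 106.

106 m — the smallest possible combined total.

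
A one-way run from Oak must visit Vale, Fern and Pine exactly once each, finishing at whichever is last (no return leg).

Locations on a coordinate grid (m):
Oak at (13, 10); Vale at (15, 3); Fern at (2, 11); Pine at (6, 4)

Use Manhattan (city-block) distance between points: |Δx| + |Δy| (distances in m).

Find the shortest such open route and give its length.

Shortest open route: 30 m.

There are 3! = 6 possible orderings.
Oak→Vale→Fern→Pine: 9+21+11 = 41
Oak→Vale→Pine→Fern: 9+10+11 = 30
Oak→Fern→Vale→Pine: 12+21+10 = 43
Oak→Fern→Pine→Vale: 12+11+10 = 33
Oak→Pine→Vale→Fern: 13+10+21 = 44
Oak→Pine→Fern→Vale: 13+11+21 = 45
The minimum is 30.
One shortest path: Oak → Vale → Pine → Fern.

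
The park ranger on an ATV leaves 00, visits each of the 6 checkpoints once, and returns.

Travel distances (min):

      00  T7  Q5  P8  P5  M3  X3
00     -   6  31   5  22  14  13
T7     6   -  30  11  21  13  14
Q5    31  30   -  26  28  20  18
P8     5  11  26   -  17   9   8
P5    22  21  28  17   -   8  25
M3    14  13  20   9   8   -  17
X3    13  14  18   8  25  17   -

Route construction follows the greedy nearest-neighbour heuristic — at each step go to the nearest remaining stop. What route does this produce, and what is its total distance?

Total distance 107 min via the nearest-neighbour route 00 → P8 → X3 → T7 → M3 → P5 → Q5 → 00.

00 → [P8:5 / T7:6 / X3:13 / M3:14 / P5:22 / Q5:31] → P8 (5)
P8 → [X3:8 / M3:9 / T7:11 / P5:17 / Q5:26] → X3 (8)
X3 → [T7:14 / M3:17 / Q5:18 / P5:25] → T7 (14)
T7 → [M3:13 / P5:21 / Q5:30] → M3 (13)
M3 → [P5:8 / Q5:20] → P5 (8)
P5 → [Q5:28] → Q5 (28)
Return Q5→00: 31.
Total = 5 + 8 + 14 + 13 + 8 + 28 + 31 = 107.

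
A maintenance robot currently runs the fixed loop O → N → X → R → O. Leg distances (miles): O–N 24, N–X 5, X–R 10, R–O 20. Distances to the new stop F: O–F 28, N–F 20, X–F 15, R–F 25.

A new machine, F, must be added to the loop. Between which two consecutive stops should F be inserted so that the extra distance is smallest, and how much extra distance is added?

Insertion cost between consecutive stops i–j is d(i,F) + d(F,j) − d(i,j):
  between O and N: 28 + 20 − 24 = 24
  between N and X: 20 + 15 − 5 = 30
  between X and R: 15 + 25 − 10 = 30
  between R and O: 25 + 28 − 20 = 33
Cheapest insertion is between O and N, adding 24.
New total = 59 + 24 = 83.

Adding 24 miles by placing F on the O–N leg.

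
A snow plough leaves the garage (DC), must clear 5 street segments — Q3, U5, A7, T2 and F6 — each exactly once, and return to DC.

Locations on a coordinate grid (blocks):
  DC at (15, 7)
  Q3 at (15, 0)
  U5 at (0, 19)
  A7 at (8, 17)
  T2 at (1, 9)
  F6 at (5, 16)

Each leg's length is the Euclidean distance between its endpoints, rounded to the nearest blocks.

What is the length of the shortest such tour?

There are 60 distinct closed tours to check (reversals are equivalent).
DC-Q3-U5-A7-T2-F6-DC: 7+24+8+11+8+13 = 71
DC-Q3-U5-A7-F6-T2-DC: 7+24+8+3+8+14 = 64
DC-Q3-U5-T2-A7-F6-DC: 7+24+10+11+3+13 = 68
DC-Q3-U5-T2-F6-A7-DC: 7+24+10+8+3+12 = 64
DC-Q3-U5-F6-A7-T2-DC: 7+24+6+3+11+14 = 65
DC-Q3-U5-F6-T2-A7-DC: 7+24+6+8+11+12 = 68
DC-Q3-A7-U5-T2-F6-DC: 7+18+8+10+8+13 = 64
DC-Q3-A7-U5-F6-T2-DC: 7+18+8+6+8+14 = 61
DC-Q3-A7-T2-U5-F6-DC: 7+18+11+10+6+13 = 65
DC-Q3-A7-T2-F6-U5-DC: 7+18+11+8+6+19 = 69
DC-Q3-A7-F6-U5-T2-DC: 7+18+3+6+10+14 = 58
DC-Q3-A7-F6-T2-U5-DC: 7+18+3+8+10+19 = 65
DC-Q3-T2-U5-A7-F6-DC: 7+17+10+8+3+13 = 58
DC-Q3-T2-U5-F6-A7-DC: 7+17+10+6+3+12 = 55
… (46 more)
The minimum is 55.
One optimal route: DC → Q3 → T2 → U5 → F6 → A7 → DC (or its reverse).

Shortest round trip = 55 blocks.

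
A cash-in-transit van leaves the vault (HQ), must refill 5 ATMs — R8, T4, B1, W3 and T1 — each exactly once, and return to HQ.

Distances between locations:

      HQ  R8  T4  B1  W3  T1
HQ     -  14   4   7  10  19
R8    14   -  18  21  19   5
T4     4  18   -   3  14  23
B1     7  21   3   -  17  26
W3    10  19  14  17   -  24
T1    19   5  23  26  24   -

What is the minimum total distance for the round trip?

67 — the shortest possible round trip.

There are 60 distinct closed tours to check (reversals are equivalent).
HQ - R8 - T4 - B1 - W3 - T1 - HQ: 14+18+3+17+24+19 = 95
HQ - R8 - T4 - B1 - T1 - W3 - HQ: 14+18+3+26+24+10 = 95
HQ - R8 - T4 - W3 - B1 - T1 - HQ: 14+18+14+17+26+19 = 108
HQ - R8 - T4 - W3 - T1 - B1 - HQ: 14+18+14+24+26+7 = 103
HQ - R8 - T4 - T1 - B1 - W3 - HQ: 14+18+23+26+17+10 = 108
HQ - R8 - T4 - T1 - W3 - B1 - HQ: 14+18+23+24+17+7 = 103
HQ - R8 - B1 - T4 - W3 - T1 - HQ: 14+21+3+14+24+19 = 95
HQ - R8 - B1 - T4 - T1 - W3 - HQ: 14+21+3+23+24+10 = 95
HQ - R8 - B1 - W3 - T4 - T1 - HQ: 14+21+17+14+23+19 = 108
HQ - R8 - B1 - W3 - T1 - T4 - HQ: 14+21+17+24+23+4 = 103
HQ - R8 - B1 - T1 - T4 - W3 - HQ: 14+21+26+23+14+10 = 108
HQ - R8 - B1 - T1 - W3 - T4 - HQ: 14+21+26+24+14+4 = 103
HQ - R8 - W3 - T4 - B1 - T1 - HQ: 14+19+14+3+26+19 = 95
HQ - R8 - W3 - T4 - T1 - B1 - HQ: 14+19+14+23+26+7 = 103
… (46 more)
HQ - R8 - T1 - W3 - T4 - B1 - HQ: 14+5+24+14+3+7 = 67  ← best
The minimum is 67.
One optimal route: HQ → R8 → T1 → W3 → T4 → B1 → HQ (or its reverse).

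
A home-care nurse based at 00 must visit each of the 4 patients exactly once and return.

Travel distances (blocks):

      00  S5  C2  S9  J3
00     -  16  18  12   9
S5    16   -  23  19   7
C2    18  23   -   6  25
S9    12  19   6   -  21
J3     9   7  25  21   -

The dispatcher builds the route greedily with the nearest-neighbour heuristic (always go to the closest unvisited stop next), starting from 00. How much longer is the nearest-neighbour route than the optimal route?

00: J3=9, S9=12, S5=16, C2=18 ⇒ J3
J3: S5=7, S9=21, C2=25 ⇒ S5
S5: S9=19, C2=23 ⇒ S9
S9: C2=6 ⇒ C2
NN route 00 → J3 → S5 → S9 → C2 → 00 costs 59.
Optimal: 00 → S9 → C2 → S5 → J3 → 00 costs 57 (by enumerating all 12 distinct tours).
Excess = 59 − 57 = 2.

2 blocks longer than the optimal tour.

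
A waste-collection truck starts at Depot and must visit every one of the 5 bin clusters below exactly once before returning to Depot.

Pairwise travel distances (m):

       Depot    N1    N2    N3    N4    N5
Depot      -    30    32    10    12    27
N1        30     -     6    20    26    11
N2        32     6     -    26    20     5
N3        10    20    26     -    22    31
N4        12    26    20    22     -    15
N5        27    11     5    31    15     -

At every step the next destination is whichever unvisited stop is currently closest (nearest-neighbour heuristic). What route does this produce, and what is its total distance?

Nearest-neighbour total = 68 m; route Depot → N3 → N1 → N2 → N5 → N4 → Depot.

At Depot the remaining stops are N3 10, N4 12, N5 27, N1 30, N2 32; go to N3.
At N3 the remaining stops are N1 20, N4 22, N2 26, N5 31; go to N1.
At N1 the remaining stops are N2 6, N5 11, N4 26; go to N2.
At N2 the remaining stops are N5 5, N4 20; go to N5.
At N5 the remaining stops are N4 15; go to N4.
Return N4→Depot: 12.
Total = 10 + 20 + 6 + 5 + 15 + 12 = 68.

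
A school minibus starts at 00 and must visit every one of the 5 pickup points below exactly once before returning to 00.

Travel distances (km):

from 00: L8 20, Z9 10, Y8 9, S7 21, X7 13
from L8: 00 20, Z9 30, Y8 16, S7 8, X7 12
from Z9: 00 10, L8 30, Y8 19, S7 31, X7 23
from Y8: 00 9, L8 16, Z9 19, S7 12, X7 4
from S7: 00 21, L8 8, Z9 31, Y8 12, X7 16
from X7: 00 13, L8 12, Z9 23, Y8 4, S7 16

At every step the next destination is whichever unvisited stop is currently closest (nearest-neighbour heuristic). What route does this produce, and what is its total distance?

At 00 the remaining stops are Y8 9, Z9 10, X7 13, L8 20, S7 21; go to Y8.
At Y8 the remaining stops are X7 4, S7 12, L8 16, Z9 19; go to X7.
At X7 the remaining stops are L8 12, S7 16, Z9 23; go to L8.
At L8 the remaining stops are S7 8, Z9 30; go to S7.
At S7 the remaining stops are Z9 31; go to Z9.
Return Z9→00: 10.
Total = 9 + 4 + 12 + 8 + 31 + 10 = 74.

74 km along 00 → Y8 → X7 → L8 → S7 → Z9 → 00.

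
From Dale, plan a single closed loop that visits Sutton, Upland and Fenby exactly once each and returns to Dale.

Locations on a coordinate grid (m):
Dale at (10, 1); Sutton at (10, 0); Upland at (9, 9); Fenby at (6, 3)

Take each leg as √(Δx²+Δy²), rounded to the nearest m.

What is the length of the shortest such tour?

With 3 stops there are 3!/2 = 3 distinct round trips (a route and its reverse cost the same).
Dale → Sutton → Upland → Fenby → Dale: 1+9+7+4 = 21
Dale → Sutton → Fenby → Upland → Dale: 1+5+7+8 = 21
Dale → Upland → Sutton → Fenby → Dale: 8+9+5+4 = 26
The minimum is 21.
One optimal route: Dale → Sutton → Upland → Fenby → Dale (or its reverse).

Minimum total distance: 21 m.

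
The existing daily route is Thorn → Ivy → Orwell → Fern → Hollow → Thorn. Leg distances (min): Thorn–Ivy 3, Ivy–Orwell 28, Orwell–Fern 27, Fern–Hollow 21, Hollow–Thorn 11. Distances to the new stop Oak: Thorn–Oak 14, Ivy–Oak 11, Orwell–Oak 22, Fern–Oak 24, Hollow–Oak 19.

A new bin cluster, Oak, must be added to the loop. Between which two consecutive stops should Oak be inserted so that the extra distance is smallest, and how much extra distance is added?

Minimum extra distance: 5 min, inserting Oak between Ivy and Orwell.

Insertion cost between consecutive stops i–j is d(i,Oak) + d(Oak,j) − d(i,j):
  between Thorn and Ivy: 14 + 11 − 3 = 22
  between Ivy and Orwell: 11 + 22 − 28 = 5
  between Orwell and Fern: 22 + 24 − 27 = 19
  between Fern and Hollow: 24 + 19 − 21 = 22
  between Hollow and Thorn: 19 + 14 − 11 = 22
Cheapest insertion is between Ivy and Orwell, adding 5.
New total = 90 + 5 = 95.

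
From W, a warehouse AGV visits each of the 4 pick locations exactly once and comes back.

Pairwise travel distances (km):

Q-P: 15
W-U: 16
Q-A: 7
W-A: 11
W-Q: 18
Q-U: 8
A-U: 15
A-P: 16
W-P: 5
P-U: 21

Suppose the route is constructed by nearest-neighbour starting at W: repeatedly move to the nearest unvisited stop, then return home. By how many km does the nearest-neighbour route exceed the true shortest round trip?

The nearest-neighbour route is 6 km longer than optimal.

W: P=5, A=11, U=16, Q=18 ⇒ P
P: Q=15, A=16, U=21 ⇒ Q
Q: A=7, U=8 ⇒ A
A: U=15 ⇒ U
NN route W → P → Q → A → U → W costs 58.
Optimal: W → A → Q → U → P → W costs 52 (by enumerating all 12 distinct tours).
Excess = 58 − 52 = 6.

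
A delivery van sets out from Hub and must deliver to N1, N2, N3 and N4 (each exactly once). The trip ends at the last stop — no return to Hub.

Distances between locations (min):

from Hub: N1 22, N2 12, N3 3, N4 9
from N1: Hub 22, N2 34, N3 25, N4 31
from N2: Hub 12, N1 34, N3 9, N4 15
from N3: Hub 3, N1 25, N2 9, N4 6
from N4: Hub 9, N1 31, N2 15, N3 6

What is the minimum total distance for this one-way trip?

There are 4! = 24 possible orderings.
Hub→N1→N2→N3→N4: 22+34+9+6 = 71
Hub→N1→N2→N4→N3: 22+34+15+6 = 77
Hub→N1→N3→N2→N4: 22+25+9+15 = 71
Hub→N1→N3→N4→N2: 22+25+6+15 = 68
Hub→N1→N4→N2→N3: 22+31+15+9 = 77
Hub→N1→N4→N3→N2: 22+31+6+9 = 68
Hub→N2→N1→N3→N4: 12+34+25+6 = 77
Hub→N2→N1→N4→N3: 12+34+31+6 = 83
Hub→N2→N3→N1→N4: 12+9+25+31 = 77
Hub→N2→N3→N4→N1: 12+9+6+31 = 58
Hub→N2→N4→N1→N3: 12+15+31+25 = 83
Hub→N2→N4→N3→N1: 12+15+6+25 = 58
Hub→N3→N1→N2→N4: 3+25+34+15 = 77
Hub→N3→N1→N4→N2: 3+25+31+15 = 74
… (10 more)
The minimum is 58.
One shortest path: Hub → N2 → N3 → N4 → N1.

Shortest open route: 58 min.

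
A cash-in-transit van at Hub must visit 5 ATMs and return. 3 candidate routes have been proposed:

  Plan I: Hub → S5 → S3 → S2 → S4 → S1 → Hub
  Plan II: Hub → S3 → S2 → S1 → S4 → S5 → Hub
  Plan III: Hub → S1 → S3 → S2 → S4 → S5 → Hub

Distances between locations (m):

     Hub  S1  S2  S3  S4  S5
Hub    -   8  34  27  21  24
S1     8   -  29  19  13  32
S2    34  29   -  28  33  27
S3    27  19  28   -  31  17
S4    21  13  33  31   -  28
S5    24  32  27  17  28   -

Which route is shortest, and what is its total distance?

Plan I: 24 + 17 + 28 + 33 + 13 + 8 = 123
Plan II: 27 + 28 + 29 + 13 + 28 + 24 = 149
Plan III: 8 + 19 + 28 + 33 + 28 + 24 = 140

Shortest is Plan I, total 123 m.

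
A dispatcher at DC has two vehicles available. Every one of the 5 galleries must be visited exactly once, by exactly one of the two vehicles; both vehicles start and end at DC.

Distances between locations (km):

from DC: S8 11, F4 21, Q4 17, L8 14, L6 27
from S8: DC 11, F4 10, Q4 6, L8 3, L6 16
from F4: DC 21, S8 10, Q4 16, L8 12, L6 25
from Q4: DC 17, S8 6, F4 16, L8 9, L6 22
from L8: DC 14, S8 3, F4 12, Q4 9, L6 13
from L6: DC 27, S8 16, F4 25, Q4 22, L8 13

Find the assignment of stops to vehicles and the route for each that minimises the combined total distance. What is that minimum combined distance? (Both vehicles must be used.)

107 km — the smallest possible combined total.

Try each way of splitting the stops between the two vehicles (each non-empty) and, for each split, find the best tour for each vehicle:
  {S8} + {F4, Q4, L8, L6}: 22 + 85 = 107
  {F4} + {S8, Q4, L8, L6}: 42 + 66 = 108
  {S8, F4} + {Q4, L8, L6}: 42 + 66 = 108
  {Q4} + {S8, F4, L8, L6}: 34 + 73 = 107
  {S8, Q4} + {F4, L8, L6}: 34 + 73 = 107
  {F4, Q4} + {S8, L8, L6}: 54 + 54 = 108
  … (15 splits in total)
Best: vehicle 1 DC → S8 → DC = 22; vehicle 2 DC → F4 → L8 → L6 → Q4 → DC = 85; combined 107.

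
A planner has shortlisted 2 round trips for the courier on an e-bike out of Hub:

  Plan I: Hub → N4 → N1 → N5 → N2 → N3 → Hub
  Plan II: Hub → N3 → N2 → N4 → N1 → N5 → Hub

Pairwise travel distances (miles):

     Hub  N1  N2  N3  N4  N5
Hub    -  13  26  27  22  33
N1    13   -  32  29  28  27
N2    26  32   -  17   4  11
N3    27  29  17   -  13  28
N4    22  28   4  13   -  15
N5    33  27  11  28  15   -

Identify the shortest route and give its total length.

Plan I: 22 + 28 + 27 + 11 + 17 + 27 = 132
Plan II: 27 + 17 + 4 + 28 + 27 + 33 = 136

132 miles — Plan I is the shortest.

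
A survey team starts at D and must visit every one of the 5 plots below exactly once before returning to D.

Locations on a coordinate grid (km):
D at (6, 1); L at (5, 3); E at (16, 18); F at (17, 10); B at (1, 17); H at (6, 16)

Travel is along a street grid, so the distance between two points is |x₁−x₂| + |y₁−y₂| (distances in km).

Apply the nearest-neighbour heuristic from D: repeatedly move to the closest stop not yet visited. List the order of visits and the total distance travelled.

From D: distances to unvisited — L=3, H=15, F=20, B=21, E=27. Nearest is L (3).
From L: distances to unvisited — H=14, B=18, F=19, E=26. Nearest is H (14).
From H: distances to unvisited — B=6, E=12, F=17. Nearest is B (6).
From B: distances to unvisited — E=16, F=23. Nearest is E (16).
From E: distances to unvisited — F=9. Nearest is F (9).
Return F→D: 20.
Total = 3 + 14 + 6 + 16 + 9 + 20 = 68.

Total distance 68 km via the nearest-neighbour route D → L → H → B → E → F → D.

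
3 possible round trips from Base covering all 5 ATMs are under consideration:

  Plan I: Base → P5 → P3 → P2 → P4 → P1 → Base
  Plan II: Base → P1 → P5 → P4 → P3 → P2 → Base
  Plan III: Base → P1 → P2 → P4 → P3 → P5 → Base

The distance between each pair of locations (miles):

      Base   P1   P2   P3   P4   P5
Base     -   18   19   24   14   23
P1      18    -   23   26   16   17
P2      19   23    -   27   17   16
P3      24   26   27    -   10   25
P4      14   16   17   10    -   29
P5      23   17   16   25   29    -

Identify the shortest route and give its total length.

Shortest is Plan III, total 116 miles.

Plan I: 23 + 25 + 27 + 17 + 16 + 18 = 126
Plan II: 18 + 17 + 29 + 10 + 27 + 19 = 120
Plan III: 18 + 23 + 17 + 10 + 25 + 23 = 116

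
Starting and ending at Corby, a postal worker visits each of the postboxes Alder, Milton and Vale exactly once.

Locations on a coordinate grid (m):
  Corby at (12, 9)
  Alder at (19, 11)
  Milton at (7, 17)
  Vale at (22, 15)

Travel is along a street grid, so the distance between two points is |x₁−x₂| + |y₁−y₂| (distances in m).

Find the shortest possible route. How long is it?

There are 3 distinct closed tours to check (reversals are equivalent).
Corby - Alder - Milton - Vale - Corby: 9+18+17+16 = 60
Corby - Alder - Vale - Milton - Corby: 9+7+17+13 = 46
Corby - Milton - Alder - Vale - Corby: 13+18+7+16 = 54
The minimum is 46.
One optimal route: Corby → Alder → Vale → Milton → Corby (or its reverse).

Minimum total distance: 46 m.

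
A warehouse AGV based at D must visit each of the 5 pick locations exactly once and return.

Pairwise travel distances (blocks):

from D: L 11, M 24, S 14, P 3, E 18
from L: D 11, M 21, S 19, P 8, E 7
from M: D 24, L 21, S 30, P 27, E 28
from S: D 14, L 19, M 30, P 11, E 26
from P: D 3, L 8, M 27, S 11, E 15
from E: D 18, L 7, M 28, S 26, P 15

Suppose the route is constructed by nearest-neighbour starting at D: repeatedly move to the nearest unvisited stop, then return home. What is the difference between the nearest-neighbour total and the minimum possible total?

D: P=3, L=11, S=14, E=18, M=24 ⇒ P
P: L=8, S=11, E=15, M=27 ⇒ L
L: E=7, S=19, M=21 ⇒ E
E: S=26, M=28 ⇒ S
S: M=30 ⇒ M
NN route D → P → L → E → S → M → D costs 98.
Optimal: D → L → E → M → S → P → D costs 90 (by enumerating all 60 distinct tours).
Excess = 98 − 90 = 8.

8 blocks longer than the optimal tour.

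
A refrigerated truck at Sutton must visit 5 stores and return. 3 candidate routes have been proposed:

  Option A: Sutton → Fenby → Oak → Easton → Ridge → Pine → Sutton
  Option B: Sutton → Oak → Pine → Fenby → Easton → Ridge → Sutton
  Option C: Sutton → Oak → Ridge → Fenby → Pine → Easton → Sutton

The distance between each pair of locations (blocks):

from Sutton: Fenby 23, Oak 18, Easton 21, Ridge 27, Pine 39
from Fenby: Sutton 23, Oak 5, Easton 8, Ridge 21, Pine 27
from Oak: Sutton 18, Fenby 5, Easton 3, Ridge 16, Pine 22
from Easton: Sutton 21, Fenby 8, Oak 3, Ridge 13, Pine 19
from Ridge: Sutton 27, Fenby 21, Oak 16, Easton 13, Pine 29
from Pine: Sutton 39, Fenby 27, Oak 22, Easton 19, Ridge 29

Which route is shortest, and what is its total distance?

Option A: 23 + 5 + 3 + 13 + 29 + 39 = 112
Option B: 18 + 22 + 27 + 8 + 13 + 27 = 115
Option C: 18 + 16 + 21 + 27 + 19 + 21 = 122

Shortest is Option A, total 112 blocks.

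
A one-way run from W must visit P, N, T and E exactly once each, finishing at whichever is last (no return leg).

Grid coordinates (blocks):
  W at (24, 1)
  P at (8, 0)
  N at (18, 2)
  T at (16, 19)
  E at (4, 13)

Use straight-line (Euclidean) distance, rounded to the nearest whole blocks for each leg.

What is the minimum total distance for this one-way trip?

There are 4! = 24 possible orderings.
W→P→N→T→E: 16+10+17+13 = 56
W→P→N→E→T: 16+10+18+13 = 57
W→P→T→N→E: 16+21+17+18 = 72
W→P→T→E→N: 16+21+13+18 = 68
W→P→E→N→T: 16+14+18+17 = 65
W→P→E→T→N: 16+14+13+17 = 60
W→N→P→T→E: 6+10+21+13 = 50
W→N→P→E→T: 6+10+14+13 = 43
W→N→T→P→E: 6+17+21+14 = 58
W→N→T→E→P: 6+17+13+14 = 50
W→N→E→P→T: 6+18+14+21 = 59
W→N→E→T→P: 6+18+13+21 = 58
W→T→P→N→E: 20+21+10+18 = 69
W→T→P→E→N: 20+21+14+18 = 73
… (10 more)
The minimum is 43.
One shortest path: W → N → P → E → T.

43 blocks — the minimum one-way total.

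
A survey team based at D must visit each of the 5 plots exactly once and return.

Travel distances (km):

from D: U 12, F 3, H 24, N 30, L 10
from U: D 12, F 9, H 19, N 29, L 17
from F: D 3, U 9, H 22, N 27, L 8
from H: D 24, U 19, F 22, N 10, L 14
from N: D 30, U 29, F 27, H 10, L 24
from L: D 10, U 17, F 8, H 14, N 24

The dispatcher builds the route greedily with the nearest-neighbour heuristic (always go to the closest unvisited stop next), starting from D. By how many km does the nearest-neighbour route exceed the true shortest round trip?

From D: F=3, L=10, U=12, H=24, N=30 → choose F (3).
From F: L=8, U=9, H=22, N=27 → choose L (8).
From L: H=14, U=17, N=24 → choose H (14).
From H: N=10, U=19 → choose N (10).
From N: U=29 → choose U (29).
NN route D → F → L → H → N → U → D costs 76.
Optimal: D → F → U → H → N → L → D costs 75 (by enumerating all 60 distinct tours).
Excess = 76 − 75 = 1.

The nearest-neighbour route is 1 km longer than optimal.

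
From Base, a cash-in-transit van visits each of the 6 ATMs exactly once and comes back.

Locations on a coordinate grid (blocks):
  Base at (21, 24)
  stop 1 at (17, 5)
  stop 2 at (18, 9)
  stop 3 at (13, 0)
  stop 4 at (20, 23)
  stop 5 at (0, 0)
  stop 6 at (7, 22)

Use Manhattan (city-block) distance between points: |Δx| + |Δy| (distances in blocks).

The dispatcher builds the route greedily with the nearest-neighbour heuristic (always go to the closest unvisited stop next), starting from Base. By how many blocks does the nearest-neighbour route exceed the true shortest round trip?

Excess over optimum: 22 blocks.

Base: stop 4=2, stop 6=16, stop 2=18, stop 1=23, stop 3=32, stop 5=45 ⇒ stop 4
stop 4: stop 6=14, stop 2=16, stop 1=21, stop 3=30, stop 5=43 ⇒ stop 6
stop 6: stop 2=24, stop 1=27, stop 3=28, stop 5=29 ⇒ stop 2
stop 2: stop 1=5, stop 3=14, stop 5=27 ⇒ stop 1
stop 1: stop 3=9, stop 5=22 ⇒ stop 3
stop 3: stop 5=13 ⇒ stop 5
NN route Base → stop 4 → stop 6 → stop 2 → stop 1 → stop 3 → stop 5 → Base costs 112.
Optimal: Base → stop 2 → stop 1 → stop 3 → stop 5 → stop 6 → stop 4 → Base costs 90 (by enumerating all 360 distinct tours).
Excess = 112 − 90 = 22.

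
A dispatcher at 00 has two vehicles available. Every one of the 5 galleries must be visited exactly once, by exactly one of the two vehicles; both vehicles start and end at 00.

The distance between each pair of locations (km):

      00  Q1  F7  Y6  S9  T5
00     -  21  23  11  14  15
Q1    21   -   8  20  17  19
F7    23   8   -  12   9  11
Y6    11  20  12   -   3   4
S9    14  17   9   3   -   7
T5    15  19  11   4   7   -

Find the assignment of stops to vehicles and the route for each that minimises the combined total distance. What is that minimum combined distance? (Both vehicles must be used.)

82 km — the smallest possible combined total.

Check every non-empty split of the stops between the two vehicles; for each half take its own optimal tour:
  {Q1} + {F7, Y6, S9, T5}: 42 + 49 = 91
  {F7} + {Q1, Y6, S9, T5}: 46 + 60 = 106
  {Q1, F7} + {Y6, S9, T5}: 52 + 36 = 88
  {Y6} + {Q1, F7, S9, T5}: 22 + 60 = 82
  {Q1, Y6} + {F7, S9, T5}: 52 + 49 = 101
  {F7, Y6} + {Q1, S9, T5}: 46 + 60 = 106
  … (15 splits in total)
Best: vehicle 1 00 → Y6 → 00 = 22; vehicle 2 00 → Q1 → F7 → S9 → T5 → 00 = 60; combined 82.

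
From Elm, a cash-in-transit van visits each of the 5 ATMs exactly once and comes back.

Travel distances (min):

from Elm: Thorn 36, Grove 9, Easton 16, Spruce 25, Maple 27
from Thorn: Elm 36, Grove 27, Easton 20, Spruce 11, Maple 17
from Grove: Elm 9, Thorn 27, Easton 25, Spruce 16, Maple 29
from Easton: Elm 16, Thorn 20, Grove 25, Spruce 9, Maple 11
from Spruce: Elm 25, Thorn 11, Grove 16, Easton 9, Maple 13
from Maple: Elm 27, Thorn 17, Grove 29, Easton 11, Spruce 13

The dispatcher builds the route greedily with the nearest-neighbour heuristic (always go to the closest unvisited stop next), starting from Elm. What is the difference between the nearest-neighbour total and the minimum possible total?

18 min longer than the optimal tour.

From Elm: Grove=9, Easton=16, Spruce=25, Maple=27, Thorn=36 → choose Grove (9).
From Grove: Spruce=16, Easton=25, Thorn=27, Maple=29 → choose Spruce (16).
From Spruce: Easton=9, Thorn=11, Maple=13 → choose Easton (9).
From Easton: Maple=11, Thorn=20 → choose Maple (11).
From Maple: Thorn=17 → choose Thorn (17).
NN route Elm → Grove → Spruce → Easton → Maple → Thorn → Elm costs 98.
Optimal: Elm → Grove → Spruce → Thorn → Maple → Easton → Elm costs 80 (by enumerating all 60 distinct tours).
Excess = 98 − 80 = 18.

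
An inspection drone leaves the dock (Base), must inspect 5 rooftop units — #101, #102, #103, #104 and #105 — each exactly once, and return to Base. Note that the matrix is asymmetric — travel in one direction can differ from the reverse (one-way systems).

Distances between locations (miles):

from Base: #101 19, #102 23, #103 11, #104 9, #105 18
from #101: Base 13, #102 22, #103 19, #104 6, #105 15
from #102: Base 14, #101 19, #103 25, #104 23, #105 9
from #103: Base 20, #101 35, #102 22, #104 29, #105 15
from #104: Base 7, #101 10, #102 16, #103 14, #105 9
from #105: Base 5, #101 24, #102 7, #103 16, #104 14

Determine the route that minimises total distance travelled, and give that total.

Base - #101 - #102 - #103 - #104 - #105 - Base: 19+22+25+29+9+5 = 109
Base - #101 - #102 - #103 - #105 - #104 - Base: 19+22+25+15+14+7 = 102
Base - #101 - #102 - #104 - #103 - #105 - Base: 19+22+23+14+15+5 = 98
Base - #101 - #102 - #104 - #105 - #103 - Base: 19+22+23+9+16+20 = 109
Base - #101 - #102 - #105 - #103 - #104 - Base: 19+22+9+16+29+7 = 102
Base - #101 - #102 - #105 - #104 - #103 - Base: 19+22+9+14+14+20 = 98
Base - #101 - #103 - #102 - #104 - #105 - Base: 19+19+22+23+9+5 = 97
Base - #101 - #103 - #102 - #105 - #104 - Base: 19+19+22+9+14+7 = 90
Base - #101 - #103 - #104 - #102 - #105 - Base: 19+19+29+16+9+5 = 97
Base - #101 - #103 - #104 - #105 - #102 - Base: 19+19+29+9+7+14 = 97
Base - #101 - #103 - #105 - #102 - #104 - Base: 19+19+15+7+23+7 = 90
Base - #101 - #103 - #105 - #104 - #102 - Base: 19+19+15+14+16+14 = 97
Base - #101 - #104 - #102 - #103 - #105 - Base: 19+6+16+25+15+5 = 86
Base - #101 - #104 - #102 - #105 - #103 - Base: 19+6+16+9+16+20 = 86
… (106 more)
Base - #103 - #105 - #102 - #101 - #104 - Base: 11+15+7+19+6+7 = 65  ← best
The minimum is 65.
One optimal route: Base → #103 → #105 → #102 → #101 → #104 → Base.

Minimum total distance: 65 miles.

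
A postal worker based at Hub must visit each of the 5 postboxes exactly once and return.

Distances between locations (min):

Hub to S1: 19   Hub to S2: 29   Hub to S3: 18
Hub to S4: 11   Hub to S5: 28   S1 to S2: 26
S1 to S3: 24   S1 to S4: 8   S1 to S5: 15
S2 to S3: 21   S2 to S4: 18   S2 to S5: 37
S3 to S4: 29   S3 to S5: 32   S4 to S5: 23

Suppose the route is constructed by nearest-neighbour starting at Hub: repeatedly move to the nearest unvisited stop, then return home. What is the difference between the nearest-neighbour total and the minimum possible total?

8 min longer than the optimal tour.

From Hub: S4=11, S3=18, S1=19, S5=28, S2=29 → choose S4 (11).
From S4: S1=8, S2=18, S5=23, S3=29 → choose S1 (8).
From S1: S5=15, S3=24, S2=26 → choose S5 (15).
From S5: S3=32, S2=37 → choose S3 (32).
From S3: S2=21 → choose S2 (21).
NN route Hub → S4 → S1 → S5 → S3 → S2 → Hub costs 116.
Optimal: Hub → S3 → S2 → S4 → S1 → S5 → Hub costs 108 (by enumerating all 60 distinct tours).
Excess = 116 − 108 = 8.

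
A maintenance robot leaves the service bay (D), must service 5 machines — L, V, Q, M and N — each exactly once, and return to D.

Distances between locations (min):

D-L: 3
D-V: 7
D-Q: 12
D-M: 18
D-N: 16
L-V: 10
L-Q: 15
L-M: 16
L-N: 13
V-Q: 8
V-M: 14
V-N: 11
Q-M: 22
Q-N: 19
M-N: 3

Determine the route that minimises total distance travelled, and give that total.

With 5 stops there are 5!/2 = 60 distinct round trips (a route and its reverse cost the same).
D → L → V → Q → M → N → D: 3+10+8+22+3+16 = 62
D → L → V → Q → N → M → D: 3+10+8+19+3+18 = 61
D → L → V → M → Q → N → D: 3+10+14+22+19+16 = 84
D → L → V → M → N → Q → D: 3+10+14+3+19+12 = 61
D → L → V → N → Q → M → D: 3+10+11+19+22+18 = 83
D → L → V → N → M → Q → D: 3+10+11+3+22+12 = 61
D → L → Q → V → M → N → D: 3+15+8+14+3+16 = 59
D → L → Q → V → N → M → D: 3+15+8+11+3+18 = 58
D → L → Q → M → V → N → D: 3+15+22+14+11+16 = 81
D → L → Q → M → N → V → D: 3+15+22+3+11+7 = 61
D → L → Q → N → V → M → D: 3+15+19+11+14+18 = 80
D → L → Q → N → M → V → D: 3+15+19+3+14+7 = 61
D → L → M → V → Q → N → D: 3+16+14+8+19+16 = 76
D → L → M → V → N → Q → D: 3+16+14+11+19+12 = 75
… (46 more)
D → L → M → N → V → Q → D: 3+16+3+11+8+12 = 53  ← best
The minimum is 53.
One optimal route: D → L → M → N → V → Q → D (or its reverse).

53 min — the shortest possible round trip.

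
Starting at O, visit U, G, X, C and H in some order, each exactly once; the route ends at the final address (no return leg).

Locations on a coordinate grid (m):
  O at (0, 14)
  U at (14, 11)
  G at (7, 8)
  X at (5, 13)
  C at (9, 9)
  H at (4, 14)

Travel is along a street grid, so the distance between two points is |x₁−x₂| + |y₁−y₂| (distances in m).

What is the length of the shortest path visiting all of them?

Shortest open route: 23 m.

There are 5! = 120 possible orderings.
O→U→G→X→C→H: 17+10+7+8+10 = 52
O→U→G→X→H→C: 17+10+7+2+10 = 46
O→U→G→C→X→H: 17+10+3+8+2 = 40
O→U→G→C→H→X: 17+10+3+10+2 = 42
O→U→G→H→X→C: 17+10+9+2+8 = 46
O→U→G→H→C→X: 17+10+9+10+8 = 54
O→U→X→G→C→H: 17+11+7+3+10 = 48
O→U→X→G→H→C: 17+11+7+9+10 = 54
O→U→X→C→G→H: 17+11+8+3+9 = 48
O→U→X→C→H→G: 17+11+8+10+9 = 55
O→U→X→H→G→C: 17+11+2+9+3 = 42
O→U→X→H→C→G: 17+11+2+10+3 = 43
O→U→C→G→X→H: 17+7+3+7+2 = 36
O→U→C→G→H→X: 17+7+3+9+2 = 38
… (106 more)
O→H→X→G→C→U: 4+2+7+3+7 = 23  ← best
The minimum is 23.
One shortest path: O → H → X → G → C → U.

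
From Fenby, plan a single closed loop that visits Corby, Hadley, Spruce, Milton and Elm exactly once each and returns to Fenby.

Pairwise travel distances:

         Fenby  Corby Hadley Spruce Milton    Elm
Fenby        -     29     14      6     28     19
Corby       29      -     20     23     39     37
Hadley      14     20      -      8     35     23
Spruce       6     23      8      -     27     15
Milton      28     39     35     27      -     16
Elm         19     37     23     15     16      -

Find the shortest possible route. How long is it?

Fenby→Corby→Hadley→Spruce→Milton→Elm→Fenby: 29+20+8+27+16+19 = 119
Fenby→Corby→Hadley→Spruce→Elm→Milton→Fenby: 29+20+8+15+16+28 = 116
Fenby→Corby→Hadley→Milton→Spruce→Elm→Fenby: 29+20+35+27+15+19 = 145
Fenby→Corby→Hadley→Milton→Elm→Spruce→Fenby: 29+20+35+16+15+6 = 121
Fenby→Corby→Hadley→Elm→Spruce→Milton→Fenby: 29+20+23+15+27+28 = 142
Fenby→Corby→Hadley→Elm→Milton→Spruce→Fenby: 29+20+23+16+27+6 = 121
Fenby→Corby→Spruce→Hadley→Milton→Elm→Fenby: 29+23+8+35+16+19 = 130
Fenby→Corby→Spruce→Hadley→Elm→Milton→Fenby: 29+23+8+23+16+28 = 127
Fenby→Corby→Spruce→Milton→Hadley→Elm→Fenby: 29+23+27+35+23+19 = 156
Fenby→Corby→Spruce→Milton→Elm→Hadley→Fenby: 29+23+27+16+23+14 = 132
Fenby→Corby→Spruce→Elm→Hadley→Milton→Fenby: 29+23+15+23+35+28 = 153
Fenby→Corby→Spruce→Elm→Milton→Hadley→Fenby: 29+23+15+16+35+14 = 132
Fenby→Corby→Milton→Hadley→Spruce→Elm→Fenby: 29+39+35+8+15+19 = 145
Fenby→Corby→Milton→Hadley→Elm→Spruce→Fenby: 29+39+35+23+15+6 = 147
… (46 more)
Fenby→Spruce→Hadley→Corby→Milton→Elm→Fenby: 6+8+20+39+16+19 = 108  ← best
The minimum is 108.
One optimal route: Fenby → Spruce → Hadley → Corby → Milton → Elm → Fenby (or its reverse).

Shortest round trip = 108.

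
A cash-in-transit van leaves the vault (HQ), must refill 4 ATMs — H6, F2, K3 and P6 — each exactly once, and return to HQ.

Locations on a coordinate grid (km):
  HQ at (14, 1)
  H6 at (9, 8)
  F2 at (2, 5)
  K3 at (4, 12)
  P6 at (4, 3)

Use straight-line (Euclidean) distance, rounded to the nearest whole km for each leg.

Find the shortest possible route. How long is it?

Minimum total distance: 35 km.

With 4 stops there are 4!/2 = 12 distinct round trips (a route and its reverse cost the same).
HQ-H6-F2-K3-P6-HQ: 9+8+7+9+10 = 43
HQ-H6-F2-P6-K3-HQ: 9+8+3+9+15 = 44
HQ-H6-K3-F2-P6-HQ: 9+6+7+3+10 = 35
HQ-H6-K3-P6-F2-HQ: 9+6+9+3+13 = 40
HQ-H6-P6-F2-K3-HQ: 9+7+3+7+15 = 41
HQ-H6-P6-K3-F2-HQ: 9+7+9+7+13 = 45
HQ-F2-H6-K3-P6-HQ: 13+8+6+9+10 = 46
HQ-F2-H6-P6-K3-HQ: 13+8+7+9+15 = 52
HQ-F2-K3-H6-P6-HQ: 13+7+6+7+10 = 43
HQ-F2-P6-H6-K3-HQ: 13+3+7+6+15 = 44
HQ-K3-H6-F2-P6-HQ: 15+6+8+3+10 = 42
HQ-K3-F2-H6-P6-HQ: 15+7+8+7+10 = 47
The minimum is 35.
One optimal route: HQ → H6 → K3 → F2 → P6 → HQ (or its reverse).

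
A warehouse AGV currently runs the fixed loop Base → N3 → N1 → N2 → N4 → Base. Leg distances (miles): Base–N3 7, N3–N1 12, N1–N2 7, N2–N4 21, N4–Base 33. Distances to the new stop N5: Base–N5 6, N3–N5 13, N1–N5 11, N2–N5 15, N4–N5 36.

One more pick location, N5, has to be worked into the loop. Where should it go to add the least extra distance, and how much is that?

Insertion cost between consecutive stops i–j is d(i,N5) + d(N5,j) − d(i,j):
  between Base and N3: 6 + 13 − 7 = 12
  between N3 and N1: 13 + 11 − 12 = 12
  between N1 and N2: 11 + 15 − 7 = 19
  between N2 and N4: 15 + 36 − 21 = 30
  between N4 and Base: 36 + 6 − 33 = 9
Cheapest insertion is between N4 and Base, adding 9.
New total = 80 + 9 = 89.

Adding 9 miles by placing N5 on the N4–Base leg.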